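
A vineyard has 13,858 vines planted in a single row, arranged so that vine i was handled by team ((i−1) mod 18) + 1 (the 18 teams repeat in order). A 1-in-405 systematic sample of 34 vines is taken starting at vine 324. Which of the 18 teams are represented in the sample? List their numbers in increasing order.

9, 18

Consecutive selections differ by k = 405, so their team numbers differ by 405 mod 18 = 9.
gcd(405, 18) = 9, so the sample visits 18/9 = 2 distinct residues mod 18.
Start 324 is team 18; the teams hit are 9, 18.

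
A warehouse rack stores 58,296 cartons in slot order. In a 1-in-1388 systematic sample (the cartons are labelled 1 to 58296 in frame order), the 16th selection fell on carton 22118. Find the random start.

k = 1388
r = 22118 − (16−1)×1388 = 22118 − 20820 = 1298

1298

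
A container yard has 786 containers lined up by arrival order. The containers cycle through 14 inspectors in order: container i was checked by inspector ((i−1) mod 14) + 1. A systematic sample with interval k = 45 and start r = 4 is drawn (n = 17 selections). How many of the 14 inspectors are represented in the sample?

Consecutive selections differ by k = 45, so their inspector numbers differ by 45 mod 14 = 3.
gcd(45, 14) = 1, so the sample visits 14/1 = 14 distinct residues mod 14.
Start 4 is inspector 4; the inspectors hit are 1, 2, 3, 4, 5, 6, 7, 8, 9, 10, 11, 12, 13, 14.

14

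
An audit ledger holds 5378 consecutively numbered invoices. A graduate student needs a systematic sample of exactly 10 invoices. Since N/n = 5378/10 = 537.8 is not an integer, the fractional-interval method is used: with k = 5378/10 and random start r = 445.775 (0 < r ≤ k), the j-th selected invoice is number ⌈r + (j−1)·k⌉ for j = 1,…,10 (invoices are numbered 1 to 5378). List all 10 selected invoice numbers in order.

446, 984, 1522, 2060, 2597, 3135, 3673, 4211, 4749, 5286

j=1: r + 0k = 445.775 → ⌈·⌉ = 446
j=2: r + 1k = 983.575 → ⌈·⌉ = 984
j=3: r + 2k = 1521.375 → ⌈·⌉ = 1522
j=4: r + 3k = 2059.175 → ⌈·⌉ = 2060
j=5: r + 4k = 2596.975 → ⌈·⌉ = 2597
j=6: r + 5k = 3134.775 → ⌈·⌉ = 3135
j=7: r + 6k = 3672.575 → ⌈·⌉ = 3673
j=8: r + 7k = 4210.375 → ⌈·⌉ = 4211
j=9: r + 8k = 4748.175 → ⌈·⌉ = 4749
j=10: r + 9k = 5285.975 → ⌈·⌉ = 5286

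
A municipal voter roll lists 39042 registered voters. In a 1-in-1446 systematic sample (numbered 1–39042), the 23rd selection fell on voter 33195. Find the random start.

k = 1446
r = 33195 − (23−1)×1446 = 33195 − 31812 = 1383

1383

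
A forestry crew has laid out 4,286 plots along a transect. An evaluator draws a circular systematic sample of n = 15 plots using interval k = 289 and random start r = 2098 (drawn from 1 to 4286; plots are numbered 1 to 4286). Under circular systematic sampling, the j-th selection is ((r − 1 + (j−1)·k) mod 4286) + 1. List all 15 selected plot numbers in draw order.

2098, 2387, 2676, 2965, 3254, 3543, 3832, 4121, 124, 413, 702, 991, 1280, 1569, 1858

Selection 1: 2098
Selection 2: 2098 + 289 = 2387
Selection 3: 2387 + 289 = 2676
Selection 4: 2676 + 289 = 2965
Selection 5: 2965 + 289 = 3254
Selection 6: 3254 + 289 = 3543
Selection 7: 3543 + 289 = 3832
Selection 8: 3832 + 289 = 4121
Selection 9: 4121 + 289 = 4410 → 4410 − 4286 = 124
Selection 10: 124 + 289 = 413
Selection 11: 413 + 289 = 702
Selection 12: 702 + 289 = 991
Selection 13: 991 + 289 = 1280
Selection 14: 1280 + 289 = 1569
Selection 15: 1569 + 289 = 1858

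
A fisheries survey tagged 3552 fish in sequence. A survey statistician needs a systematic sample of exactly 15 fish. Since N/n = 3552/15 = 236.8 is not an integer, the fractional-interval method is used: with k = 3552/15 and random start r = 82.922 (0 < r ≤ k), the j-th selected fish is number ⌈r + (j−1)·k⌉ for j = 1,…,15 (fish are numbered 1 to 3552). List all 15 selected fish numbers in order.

83, 320, 557, 794, 1031, 1267, 1504, 1741, 1978, 2215, 2451, 2688, 2925, 3162, 3399

j=1: r + 0k = 82.922 → ⌈·⌉ = 83
j=2: r + 1k = 319.722 → ⌈·⌉ = 320
j=3: r + 2k = 556.522 → ⌈·⌉ = 557
j=4: r + 3k = 793.322 → ⌈·⌉ = 794
j=5: r + 4k = 1030.122 → ⌈·⌉ = 1031
j=6: r + 5k = 1266.922 → ⌈·⌉ = 1267
j=7: r + 6k = 1503.722 → ⌈·⌉ = 1504
j=8: r + 7k = 1740.522 → ⌈·⌉ = 1741
j=9: r + 8k = 1977.322 → ⌈·⌉ = 1978
j=10: r + 9k = 2214.122 → ⌈·⌉ = 2215
j=11: r + 10k = 2450.922 → ⌈·⌉ = 2451
j=12: r + 11k = 2687.722 → ⌈·⌉ = 2688
j=13: r + 12k = 2924.522 → ⌈·⌉ = 2925
j=14: r + 13k = 3161.322 → ⌈·⌉ = 3162
j=15: r + 14k = 3398.122 → ⌈·⌉ = 3399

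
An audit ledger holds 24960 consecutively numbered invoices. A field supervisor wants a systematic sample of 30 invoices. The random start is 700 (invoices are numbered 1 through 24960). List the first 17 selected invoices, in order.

700, 1532, 2364, 3196, 4028, 4860, 5692, 6524, 7356, 8188, 9020, 9852, 10684, 11516, 12348, 13180, 14012

k = N/n = 24960/30 = 832
invoice 1: 700
invoice 2: 700 + 832 = 1532
invoice 3: 1532 + 832 = 2364
invoice 4: 2364 + 832 = 3196
invoice 5: 3196 + 832 = 4028
invoice 6: 4028 + 832 = 4860
invoice 7: 4860 + 832 = 5692
invoice 8: 5692 + 832 = 6524
invoice 9: 6524 + 832 = 7356
invoice 10: 7356 + 832 = 8188
invoice 11: 8188 + 832 = 9020
invoice 12: 9020 + 832 = 9852
invoice 13: 9852 + 832 = 10684
invoice 14: 10684 + 832 = 11516
invoice 15: 11516 + 832 = 12348
invoice 16: 12348 + 832 = 13180
invoice 17: 13180 + 832 = 14012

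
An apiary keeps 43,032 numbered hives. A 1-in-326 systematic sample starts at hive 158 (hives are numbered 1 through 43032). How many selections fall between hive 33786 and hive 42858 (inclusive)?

27

k = 326
First selection ≥ 33786: 158 + ⌈(33786−158)/326⌉·326 = 158 + 104×326 = 34062
Last selection ≤ 42858: 158 + ⌊(42858−158)/326⌋·326 = 158 + 130×326 = 42538
Count = 130 − 104 + 1 = 27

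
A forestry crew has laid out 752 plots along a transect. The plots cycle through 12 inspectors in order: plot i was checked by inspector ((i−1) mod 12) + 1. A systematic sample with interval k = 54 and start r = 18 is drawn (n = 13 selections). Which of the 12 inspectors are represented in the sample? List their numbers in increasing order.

6, 12

Consecutive selections differ by k = 54, so their inspector numbers differ by 54 mod 12 = 6.
gcd(54, 12) = 6, so the sample visits 12/6 = 2 distinct residues mod 12.
Start 18 is inspector 6; the inspectors hit are 6, 12.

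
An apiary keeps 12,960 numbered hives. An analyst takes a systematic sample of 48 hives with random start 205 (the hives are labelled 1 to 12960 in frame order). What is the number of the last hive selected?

k = 12960/48 = 270
48th selection = r + (48−1)·k = 205 + 47×270 = 205 + 12690 = 12895

12895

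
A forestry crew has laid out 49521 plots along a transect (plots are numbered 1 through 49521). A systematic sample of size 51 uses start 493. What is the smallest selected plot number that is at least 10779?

k = 49521/51 = 971
Steps past start: ⌈(10779 − 493)/971⌉ = ⌈10286/971⌉ = 11
Selected plot: 493 + 11×971 = 11174

11174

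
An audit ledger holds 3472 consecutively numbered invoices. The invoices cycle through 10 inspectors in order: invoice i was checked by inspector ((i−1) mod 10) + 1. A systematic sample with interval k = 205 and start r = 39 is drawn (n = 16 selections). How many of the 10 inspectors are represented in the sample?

2

Consecutive selections differ by k = 205, so their inspector numbers differ by 205 mod 10 = 5.
gcd(205, 10) = 5, so the sample visits 10/5 = 2 distinct residues mod 10.
Start 39 is inspector 9; the inspectors hit are 4, 9.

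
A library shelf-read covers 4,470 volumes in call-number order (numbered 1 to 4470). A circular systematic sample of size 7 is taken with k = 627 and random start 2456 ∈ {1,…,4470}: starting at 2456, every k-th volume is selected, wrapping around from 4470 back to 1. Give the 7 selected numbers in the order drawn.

Selection 1: 2456
Selection 2: 2456 + 627 = 3083
Selection 3: 3083 + 627 = 3710
Selection 4: 3710 + 627 = 4337
Selection 5: 4337 + 627 = 4964 → 4964 − 4470 = 494
Selection 6: 494 + 627 = 1121
Selection 7: 1121 + 627 = 1748

2456, 3083, 3710, 4337, 494, 1121, 1748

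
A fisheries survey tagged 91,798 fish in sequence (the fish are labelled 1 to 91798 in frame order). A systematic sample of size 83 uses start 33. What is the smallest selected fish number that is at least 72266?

k = 91798/83 = 1106
Steps past start: ⌈(72266 − 33)/1106⌉ = ⌈72233/1106⌉ = 66
Selected fish: 33 + 66×1106 = 73029

73029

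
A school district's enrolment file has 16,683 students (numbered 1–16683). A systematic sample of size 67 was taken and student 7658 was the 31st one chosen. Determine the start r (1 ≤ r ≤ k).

188

k = 16683/67 = 249
r = 7658 − (31−1)×249 = 7658 − 7470 = 188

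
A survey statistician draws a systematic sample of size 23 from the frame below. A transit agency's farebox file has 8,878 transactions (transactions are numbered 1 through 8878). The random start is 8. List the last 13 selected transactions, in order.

3868, 4254, 4640, 5026, 5412, 5798, 6184, 6570, 6956, 7342, 7728, 8114, 8500

k = N/n = 8878/23 = 386
11th selection = 8 + 10×386 = 3868
12th: 3868 + 386 = 4254
13th: 4254 + 386 = 4640
14th: 4640 + 386 = 5026
15th: 5026 + 386 = 5412
16th: 5412 + 386 = 5798
17th: 5798 + 386 = 6184
18th: 6184 + 386 = 6570
19th: 6570 + 386 = 6956
20th: 6956 + 386 = 7342
21st: 7342 + 386 = 7728
22nd: 7728 + 386 = 8114
23rd: 8114 + 386 = 8500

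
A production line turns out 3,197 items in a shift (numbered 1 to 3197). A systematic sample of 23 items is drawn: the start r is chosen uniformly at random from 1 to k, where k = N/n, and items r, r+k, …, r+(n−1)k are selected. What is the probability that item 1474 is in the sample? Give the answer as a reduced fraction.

k = 3197/23 = 139.
Item 1474 is selected iff r ≡ 1474 (mod 139); exactly one such r in {1,…,139}.
Inclusion probability = 1/139.

1/139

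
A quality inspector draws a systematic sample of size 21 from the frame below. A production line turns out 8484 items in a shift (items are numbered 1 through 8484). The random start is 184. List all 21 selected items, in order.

184, 588, 992, 1396, 1800, 2204, 2608, 3012, 3416, 3820, 4224, 4628, 5032, 5436, 5840, 6244, 6648, 7052, 7456, 7860, 8264

k = N/n = 8484/21 = 404
item 1: 184
item 2: 184 + 404 = 588
item 3: 588 + 404 = 992
item 4: 992 + 404 = 1396
item 5: 1396 + 404 = 1800
item 6: 1800 + 404 = 2204
item 7: 2204 + 404 = 2608
item 8: 2608 + 404 = 3012
item 9: 3012 + 404 = 3416
item 10: 3416 + 404 = 3820
item 11: 3820 + 404 = 4224
item 12: 4224 + 404 = 4628
item 13: 4628 + 404 = 5032
item 14: 5032 + 404 = 5436
item 15: 5436 + 404 = 5840
item 16: 5840 + 404 = 6244
item 17: 6244 + 404 = 6648
item 18: 6648 + 404 = 7052
item 19: 7052 + 404 = 7456
item 20: 7456 + 404 = 7860
item 21: 7860 + 404 = 8264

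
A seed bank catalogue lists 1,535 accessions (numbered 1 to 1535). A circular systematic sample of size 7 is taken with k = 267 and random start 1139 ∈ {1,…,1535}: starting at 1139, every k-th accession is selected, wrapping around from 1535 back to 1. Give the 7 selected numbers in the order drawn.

1139, 1406, 138, 405, 672, 939, 1206

Selection 1: 1139
Selection 2: 1139 + 267 = 1406
Selection 3: 1406 + 267 = 1673 → 1673 − 1535 = 138
Selection 4: 138 + 267 = 405
Selection 5: 405 + 267 = 672
Selection 6: 672 + 267 = 939
Selection 7: 939 + 267 = 1206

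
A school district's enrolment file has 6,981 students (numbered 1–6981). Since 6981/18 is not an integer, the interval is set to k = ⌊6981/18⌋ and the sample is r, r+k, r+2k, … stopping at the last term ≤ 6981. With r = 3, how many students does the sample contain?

k = ⌊6981/18⌋ = 387
Achieved size = ⌊(6981 − 3)/387⌋ + 1 = ⌊6978/387⌋ + 1 = 18 + 1 = 19
(last selection: 3 + 18×387 = 6969 ≤ 6981; next would be 7356 > 6981)

19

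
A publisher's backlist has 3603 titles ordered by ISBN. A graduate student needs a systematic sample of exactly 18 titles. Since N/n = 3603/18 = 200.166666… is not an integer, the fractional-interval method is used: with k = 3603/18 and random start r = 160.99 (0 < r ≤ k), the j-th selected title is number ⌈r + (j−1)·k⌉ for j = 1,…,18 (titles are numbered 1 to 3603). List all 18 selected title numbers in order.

161, 362, 562, 762, 962, 1162, 1362, 1563, 1763, 1963, 2163, 2363, 2563, 2764, 2964, 3164, 3364, 3564

j=1: r + 0k = 160.99 → ⌈·⌉ = 161
j=2: r + 1k = 361.156666… → ⌈·⌉ = 362
j=3: r + 2k = 561.323333… → ⌈·⌉ = 562
j=4: r + 3k = 761.49 → ⌈·⌉ = 762
j=5: r + 4k = 961.656666… → ⌈·⌉ = 962
j=6: r + 5k = 1161.823333… → ⌈·⌉ = 1162
j=7: r + 6k = 1361.99 → ⌈·⌉ = 1362
j=8: r + 7k = 1562.156666… → ⌈·⌉ = 1563
j=9: r + 8k = 1762.323333… → ⌈·⌉ = 1763
j=10: r + 9k = 1962.49 → ⌈·⌉ = 1963
j=11: r + 10k = 2162.656666… → ⌈·⌉ = 2163
j=12: r + 11k = 2362.823333… → ⌈·⌉ = 2363
j=13: r + 12k = 2562.99 → ⌈·⌉ = 2563
j=14: r + 13k = 2763.156666… → ⌈·⌉ = 2764
j=15: r + 14k = 2963.323333… → ⌈·⌉ = 2964
j=16: r + 15k = 3163.49 → ⌈·⌉ = 3164
j=17: r + 16k = 3363.656666… → ⌈·⌉ = 3364
j=18: r + 17k = 3563.823333… → ⌈·⌉ = 3564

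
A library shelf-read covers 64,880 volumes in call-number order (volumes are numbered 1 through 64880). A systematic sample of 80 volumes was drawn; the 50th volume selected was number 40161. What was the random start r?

422

k = 64880/80 = 811
r = 40161 − (50−1)×811 = 40161 − 39739 = 422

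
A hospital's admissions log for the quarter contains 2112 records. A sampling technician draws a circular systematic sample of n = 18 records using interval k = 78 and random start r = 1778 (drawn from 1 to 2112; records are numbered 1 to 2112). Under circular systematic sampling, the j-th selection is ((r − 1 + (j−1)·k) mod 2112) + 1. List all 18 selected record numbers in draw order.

1778, 1856, 1934, 2012, 2090, 56, 134, 212, 290, 368, 446, 524, 602, 680, 758, 836, 914, 992

Selection 1: 1778
Selection 2: 1778 + 78 = 1856
Selection 3: 1856 + 78 = 1934
Selection 4: 1934 + 78 = 2012
Selection 5: 2012 + 78 = 2090
Selection 6: 2090 + 78 = 2168 → 2168 − 2112 = 56
Selection 7: 56 + 78 = 134
Selection 8: 134 + 78 = 212
Selection 9: 212 + 78 = 290
Selection 10: 290 + 78 = 368
Selection 11: 368 + 78 = 446
Selection 12: 446 + 78 = 524
Selection 13: 524 + 78 = 602
Selection 14: 602 + 78 = 680
Selection 15: 680 + 78 = 758
Selection 16: 758 + 78 = 836
Selection 17: 836 + 78 = 914
Selection 18: 914 + 78 = 992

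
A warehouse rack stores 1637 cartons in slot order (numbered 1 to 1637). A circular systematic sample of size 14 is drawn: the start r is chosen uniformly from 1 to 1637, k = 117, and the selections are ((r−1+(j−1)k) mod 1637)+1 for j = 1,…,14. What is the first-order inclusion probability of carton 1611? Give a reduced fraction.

For each position j, as r ranges over 1…1637 the j-th selection hits every carton exactly once, so carton 1611 is selected for exactly 14 of the 1637 starts.
Inclusion probability = 14/1637.

14/1637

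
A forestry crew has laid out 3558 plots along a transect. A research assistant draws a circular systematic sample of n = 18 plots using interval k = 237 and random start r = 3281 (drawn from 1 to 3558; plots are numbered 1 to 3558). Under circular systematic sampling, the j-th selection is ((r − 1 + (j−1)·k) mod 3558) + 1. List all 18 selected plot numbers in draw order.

Selection 1: 3281
Selection 2: 3281 + 237 = 3518
Selection 3: 3518 + 237 = 3755 → 3755 − 3558 = 197
Selection 4: 197 + 237 = 434
Selection 5: 434 + 237 = 671
Selection 6: 671 + 237 = 908
Selection 7: 908 + 237 = 1145
Selection 8: 1145 + 237 = 1382
Selection 9: 1382 + 237 = 1619
Selection 10: 1619 + 237 = 1856
Selection 11: 1856 + 237 = 2093
Selection 12: 2093 + 237 = 2330
Selection 13: 2330 + 237 = 2567
Selection 14: 2567 + 237 = 2804
Selection 15: 2804 + 237 = 3041
Selection 16: 3041 + 237 = 3278
Selection 17: 3278 + 237 = 3515
Selection 18: 3515 + 237 = 3752 → 3752 − 3558 = 194

3281, 3518, 197, 434, 671, 908, 1145, 1382, 1619, 1856, 2093, 2330, 2567, 2804, 3041, 3278, 3515, 194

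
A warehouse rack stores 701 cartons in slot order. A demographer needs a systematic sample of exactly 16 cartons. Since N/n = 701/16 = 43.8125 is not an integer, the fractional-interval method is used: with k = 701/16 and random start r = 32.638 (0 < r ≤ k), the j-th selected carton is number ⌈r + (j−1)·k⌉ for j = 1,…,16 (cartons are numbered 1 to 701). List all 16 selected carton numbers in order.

33, 77, 121, 165, 208, 252, 296, 340, 384, 427, 471, 515, 559, 603, 647, 690

j=1: r + 0k = 32.638 → ⌈·⌉ = 33
j=2: r + 1k = 76.4505 → ⌈·⌉ = 77
j=3: r + 2k = 120.263 → ⌈·⌉ = 121
j=4: r + 3k = 164.0755 → ⌈·⌉ = 165
j=5: r + 4k = 207.888 → ⌈·⌉ = 208
j=6: r + 5k = 251.7005 → ⌈·⌉ = 252
j=7: r + 6k = 295.513 → ⌈·⌉ = 296
j=8: r + 7k = 339.3255 → ⌈·⌉ = 340
j=9: r + 8k = 383.138 → ⌈·⌉ = 384
j=10: r + 9k = 426.9505 → ⌈·⌉ = 427
j=11: r + 10k = 470.763 → ⌈·⌉ = 471
j=12: r + 11k = 514.5755 → ⌈·⌉ = 515
j=13: r + 12k = 558.388 → ⌈·⌉ = 559
j=14: r + 13k = 602.2005 → ⌈·⌉ = 603
j=15: r + 14k = 646.013 → ⌈·⌉ = 647
j=16: r + 15k = 689.8255 → ⌈·⌉ = 690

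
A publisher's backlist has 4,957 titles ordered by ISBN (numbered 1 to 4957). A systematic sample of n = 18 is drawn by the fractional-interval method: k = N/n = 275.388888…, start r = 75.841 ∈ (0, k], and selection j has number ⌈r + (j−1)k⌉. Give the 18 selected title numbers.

j=1: r + 0k = 75.841 → ⌈·⌉ = 76
j=2: r + 1k = 351.229888… → ⌈·⌉ = 352
j=3: r + 2k = 626.618777… → ⌈·⌉ = 627
j=4: r + 3k = 902.007666… → ⌈·⌉ = 903
j=5: r + 4k = 1177.396555… → ⌈·⌉ = 1178
j=6: r + 5k = 1452.785444… → ⌈·⌉ = 1453
j=7: r + 6k = 1728.174333… → ⌈·⌉ = 1729
j=8: r + 7k = 2003.563222… → ⌈·⌉ = 2004
j=9: r + 8k = 2278.952111… → ⌈·⌉ = 2279
j=10: r + 9k = 2554.341 → ⌈·⌉ = 2555
j=11: r + 10k = 2829.729888… → ⌈·⌉ = 2830
j=12: r + 11k = 3105.118777… → ⌈·⌉ = 3106
j=13: r + 12k = 3380.507666… → ⌈·⌉ = 3381
j=14: r + 13k = 3655.896555… → ⌈·⌉ = 3656
j=15: r + 14k = 3931.285444… → ⌈·⌉ = 3932
j=16: r + 15k = 4206.674333… → ⌈·⌉ = 4207
j=17: r + 16k = 4482.063222… → ⌈·⌉ = 4483
j=18: r + 17k = 4757.452111… → ⌈·⌉ = 4758

76, 352, 627, 903, 1178, 1453, 1729, 2004, 2279, 2555, 2830, 3106, 3381, 3656, 3932, 4207, 4483, 4758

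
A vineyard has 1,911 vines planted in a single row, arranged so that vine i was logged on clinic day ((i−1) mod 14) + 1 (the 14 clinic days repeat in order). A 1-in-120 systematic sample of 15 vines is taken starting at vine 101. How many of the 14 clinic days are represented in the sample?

7

Consecutive selections differ by k = 120, so their clinic day numbers differ by 120 mod 14 = 8.
gcd(120, 14) = 2, so the sample visits 14/2 = 7 distinct residues mod 14.
Start 101 is clinic day 3; the clinic days hit are 1, 3, 5, 7, 9, 11, 13.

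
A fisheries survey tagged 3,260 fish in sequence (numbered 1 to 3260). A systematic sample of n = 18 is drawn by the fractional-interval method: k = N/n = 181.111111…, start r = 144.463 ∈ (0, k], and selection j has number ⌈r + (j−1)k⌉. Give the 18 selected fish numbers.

145, 326, 507, 688, 869, 1051, 1232, 1413, 1594, 1775, 1956, 2137, 2318, 2499, 2681, 2862, 3043, 3224

j=1: r + 0k = 144.463 → ⌈·⌉ = 145
j=2: r + 1k = 325.574111… → ⌈·⌉ = 326
j=3: r + 2k = 506.685222… → ⌈·⌉ = 507
j=4: r + 3k = 687.796333… → ⌈·⌉ = 688
j=5: r + 4k = 868.907444… → ⌈·⌉ = 869
j=6: r + 5k = 1050.018555… → ⌈·⌉ = 1051
j=7: r + 6k = 1231.129666… → ⌈·⌉ = 1232
j=8: r + 7k = 1412.240777… → ⌈·⌉ = 1413
j=9: r + 8k = 1593.351888… → ⌈·⌉ = 1594
j=10: r + 9k = 1774.463 → ⌈·⌉ = 1775
j=11: r + 10k = 1955.574111… → ⌈·⌉ = 1956
j=12: r + 11k = 2136.685222… → ⌈·⌉ = 2137
j=13: r + 12k = 2317.796333… → ⌈·⌉ = 2318
j=14: r + 13k = 2498.907444… → ⌈·⌉ = 2499
j=15: r + 14k = 2680.018555… → ⌈·⌉ = 2681
j=16: r + 15k = 2861.129666… → ⌈·⌉ = 2862
j=17: r + 16k = 3042.240777… → ⌈·⌉ = 3043
j=18: r + 17k = 3223.351888… → ⌈·⌉ = 3224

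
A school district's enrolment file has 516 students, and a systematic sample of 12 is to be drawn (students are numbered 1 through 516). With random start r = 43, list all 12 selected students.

k = N/n = 516/12 = 43
student 1: 43
student 2: 43 + 43 = 86
student 3: 86 + 43 = 129
student 4: 129 + 43 = 172
student 5: 172 + 43 = 215
student 6: 215 + 43 = 258
student 7: 258 + 43 = 301
student 8: 301 + 43 = 344
student 9: 344 + 43 = 387
student 10: 387 + 43 = 430
student 11: 430 + 43 = 473
student 12: 473 + 43 = 516

43, 86, 129, 172, 215, 258, 301, 344, 387, 430, 473, 516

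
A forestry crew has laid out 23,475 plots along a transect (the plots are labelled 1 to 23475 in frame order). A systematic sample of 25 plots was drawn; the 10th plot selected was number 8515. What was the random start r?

k = 23475/25 = 939
r = 8515 − (10−1)×939 = 8515 − 8451 = 64

64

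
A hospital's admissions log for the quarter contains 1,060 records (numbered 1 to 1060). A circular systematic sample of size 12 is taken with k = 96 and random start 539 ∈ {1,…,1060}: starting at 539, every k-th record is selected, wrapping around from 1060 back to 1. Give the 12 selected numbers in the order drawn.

Selection 1: 539
Selection 2: 539 + 96 = 635
Selection 3: 635 + 96 = 731
Selection 4: 731 + 96 = 827
Selection 5: 827 + 96 = 923
Selection 6: 923 + 96 = 1019
Selection 7: 1019 + 96 = 1115 → 1115 − 1060 = 55
Selection 8: 55 + 96 = 151
Selection 9: 151 + 96 = 247
Selection 10: 247 + 96 = 343
Selection 11: 343 + 96 = 439
Selection 12: 439 + 96 = 535

539, 635, 731, 827, 923, 1019, 55, 151, 247, 343, 439, 535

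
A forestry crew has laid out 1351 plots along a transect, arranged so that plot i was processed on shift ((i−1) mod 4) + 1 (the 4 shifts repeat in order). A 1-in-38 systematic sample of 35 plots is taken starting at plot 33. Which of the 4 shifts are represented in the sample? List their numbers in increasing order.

Consecutive selections differ by k = 38, so their shift numbers differ by 38 mod 4 = 2.
gcd(38, 4) = 2, so the sample visits 4/2 = 2 distinct residues mod 4.
Start 33 is shift 1; the shifts hit are 1, 3.

1, 3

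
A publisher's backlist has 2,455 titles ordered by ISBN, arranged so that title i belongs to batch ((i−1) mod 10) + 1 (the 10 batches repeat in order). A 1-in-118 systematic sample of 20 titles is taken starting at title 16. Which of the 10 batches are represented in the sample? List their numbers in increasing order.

2, 4, 6, 8, 10

Consecutive selections differ by k = 118, so their batch numbers differ by 118 mod 10 = 8.
gcd(118, 10) = 2, so the sample visits 10/2 = 5 distinct residues mod 10.
Start 16 is batch 6; the batches hit are 2, 4, 6, 8, 10.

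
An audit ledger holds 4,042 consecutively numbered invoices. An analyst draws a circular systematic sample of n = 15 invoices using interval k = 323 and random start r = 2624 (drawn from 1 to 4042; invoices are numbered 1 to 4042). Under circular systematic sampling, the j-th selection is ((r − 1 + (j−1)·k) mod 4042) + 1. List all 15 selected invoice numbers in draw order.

Selection 1: 2624
Selection 2: 2624 + 323 = 2947
Selection 3: 2947 + 323 = 3270
Selection 4: 3270 + 323 = 3593
Selection 5: 3593 + 323 = 3916
Selection 6: 3916 + 323 = 4239 → 4239 − 4042 = 197
Selection 7: 197 + 323 = 520
Selection 8: 520 + 323 = 843
Selection 9: 843 + 323 = 1166
Selection 10: 1166 + 323 = 1489
Selection 11: 1489 + 323 = 1812
Selection 12: 1812 + 323 = 2135
Selection 13: 2135 + 323 = 2458
Selection 14: 2458 + 323 = 2781
Selection 15: 2781 + 323 = 3104

2624, 2947, 3270, 3593, 3916, 197, 520, 843, 1166, 1489, 1812, 2135, 2458, 2781, 3104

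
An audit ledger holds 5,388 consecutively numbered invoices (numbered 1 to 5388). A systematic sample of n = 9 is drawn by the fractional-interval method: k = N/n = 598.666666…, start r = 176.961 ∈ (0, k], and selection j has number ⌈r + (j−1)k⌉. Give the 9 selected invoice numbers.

j=1: r + 0k = 176.961 → ⌈·⌉ = 177
j=2: r + 1k = 775.627666… → ⌈·⌉ = 776
j=3: r + 2k = 1374.294333… → ⌈·⌉ = 1375
j=4: r + 3k = 1972.961 → ⌈·⌉ = 1973
j=5: r + 4k = 2571.627666… → ⌈·⌉ = 2572
j=6: r + 5k = 3170.294333… → ⌈·⌉ = 3171
j=7: r + 6k = 3768.961 → ⌈·⌉ = 3769
j=8: r + 7k = 4367.627666… → ⌈·⌉ = 4368
j=9: r + 8k = 4966.294333… → ⌈·⌉ = 4967

177, 776, 1375, 1973, 2572, 3171, 3769, 4368, 4967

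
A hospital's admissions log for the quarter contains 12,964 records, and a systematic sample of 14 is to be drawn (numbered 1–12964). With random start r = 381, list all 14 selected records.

381, 1307, 2233, 3159, 4085, 5011, 5937, 6863, 7789, 8715, 9641, 10567, 11493, 12419

k = N/n = 12964/14 = 926
record 1: 381
record 2: 381 + 926 = 1307
record 3: 1307 + 926 = 2233
record 4: 2233 + 926 = 3159
record 5: 3159 + 926 = 4085
record 6: 4085 + 926 = 5011
record 7: 5011 + 926 = 5937
record 8: 5937 + 926 = 6863
record 9: 6863 + 926 = 7789
record 10: 7789 + 926 = 8715
record 11: 8715 + 926 = 9641
record 12: 9641 + 926 = 10567
record 13: 10567 + 926 = 11493
record 14: 11493 + 926 = 12419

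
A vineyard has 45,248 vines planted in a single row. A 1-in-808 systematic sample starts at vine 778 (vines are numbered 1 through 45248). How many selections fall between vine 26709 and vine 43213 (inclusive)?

k = 808
First selection ≥ 26709: 778 + ⌈(26709−778)/808⌉·808 = 778 + 33×808 = 27442
Last selection ≤ 43213: 778 + ⌊(43213−778)/808⌋·808 = 778 + 52×808 = 42794
Count = 52 − 33 + 1 = 20

20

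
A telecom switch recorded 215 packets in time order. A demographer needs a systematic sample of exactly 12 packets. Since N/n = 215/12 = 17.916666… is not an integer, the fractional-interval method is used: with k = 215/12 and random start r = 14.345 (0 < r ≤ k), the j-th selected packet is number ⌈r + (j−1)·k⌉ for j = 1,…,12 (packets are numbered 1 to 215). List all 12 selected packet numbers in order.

15, 33, 51, 69, 87, 104, 122, 140, 158, 176, 194, 212

j=1: r + 0k = 14.345 → ⌈·⌉ = 15
j=2: r + 1k = 32.261666… → ⌈·⌉ = 33
j=3: r + 2k = 50.178333… → ⌈·⌉ = 51
j=4: r + 3k = 68.095 → ⌈·⌉ = 69
j=5: r + 4k = 86.011666… → ⌈·⌉ = 87
j=6: r + 5k = 103.928333… → ⌈·⌉ = 104
j=7: r + 6k = 121.845 → ⌈·⌉ = 122
j=8: r + 7k = 139.761666… → ⌈·⌉ = 140
j=9: r + 8k = 157.678333… → ⌈·⌉ = 158
j=10: r + 9k = 175.595 → ⌈·⌉ = 176
j=11: r + 10k = 193.511666… → ⌈·⌉ = 194
j=12: r + 11k = 211.428333… → ⌈·⌉ = 212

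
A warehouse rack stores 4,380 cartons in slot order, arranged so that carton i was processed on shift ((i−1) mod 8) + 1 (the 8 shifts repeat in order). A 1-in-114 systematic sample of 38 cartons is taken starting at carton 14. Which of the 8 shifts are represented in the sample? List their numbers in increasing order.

Consecutive selections differ by k = 114, so their shift numbers differ by 114 mod 8 = 2.
gcd(114, 8) = 2, so the sample visits 8/2 = 4 distinct residues mod 8.
Start 14 is shift 6; the shifts hit are 2, 4, 6, 8.

2, 4, 6, 8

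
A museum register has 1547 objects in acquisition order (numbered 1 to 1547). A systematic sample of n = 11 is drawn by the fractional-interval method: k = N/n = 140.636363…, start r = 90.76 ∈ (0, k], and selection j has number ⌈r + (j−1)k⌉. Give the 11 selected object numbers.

91, 232, 373, 513, 654, 794, 935, 1076, 1216, 1357, 1498

j=1: r + 0k = 90.76 → ⌈·⌉ = 91
j=2: r + 1k = 231.396363… → ⌈·⌉ = 232
j=3: r + 2k = 372.032727… → ⌈·⌉ = 373
j=4: r + 3k = 512.669090… → ⌈·⌉ = 513
j=5: r + 4k = 653.305454… → ⌈·⌉ = 654
j=6: r + 5k = 793.941818… → ⌈·⌉ = 794
j=7: r + 6k = 934.578181… → ⌈·⌉ = 935
j=8: r + 7k = 1075.214545… → ⌈·⌉ = 1076
j=9: r + 8k = 1215.850909… → ⌈·⌉ = 1216
j=10: r + 9k = 1356.487272… → ⌈·⌉ = 1357
j=11: r + 10k = 1497.123636… → ⌈·⌉ = 1498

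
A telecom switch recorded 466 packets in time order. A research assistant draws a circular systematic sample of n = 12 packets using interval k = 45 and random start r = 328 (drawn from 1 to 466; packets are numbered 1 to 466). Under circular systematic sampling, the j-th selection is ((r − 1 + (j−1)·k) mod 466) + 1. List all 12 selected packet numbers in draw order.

328, 373, 418, 463, 42, 87, 132, 177, 222, 267, 312, 357

Selection 1: 328
Selection 2: 328 + 45 = 373
Selection 3: 373 + 45 = 418
Selection 4: 418 + 45 = 463
Selection 5: 463 + 45 = 508 → 508 − 466 = 42
Selection 6: 42 + 45 = 87
Selection 7: 87 + 45 = 132
Selection 8: 132 + 45 = 177
Selection 9: 177 + 45 = 222
Selection 10: 222 + 45 = 267
Selection 11: 267 + 45 = 312
Selection 12: 312 + 45 = 357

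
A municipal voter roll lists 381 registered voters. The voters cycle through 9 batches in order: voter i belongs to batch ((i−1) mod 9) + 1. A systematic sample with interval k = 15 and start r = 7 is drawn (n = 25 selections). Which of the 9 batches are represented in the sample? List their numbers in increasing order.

1, 4, 7

Consecutive selections differ by k = 15, so their batch numbers differ by 15 mod 9 = 6.
gcd(15, 9) = 3, so the sample visits 9/3 = 3 distinct residues mod 9.
Start 7 is batch 7; the batches hit are 1, 4, 7.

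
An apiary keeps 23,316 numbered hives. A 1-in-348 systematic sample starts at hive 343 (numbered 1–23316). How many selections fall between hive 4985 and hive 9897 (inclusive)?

14

k = 348
First selection ≥ 4985: 343 + ⌈(4985−343)/348⌉·348 = 343 + 14×348 = 5215
Last selection ≤ 9897: 343 + ⌊(9897−343)/348⌋·348 = 343 + 27×348 = 9739
Count = 27 − 14 + 1 = 14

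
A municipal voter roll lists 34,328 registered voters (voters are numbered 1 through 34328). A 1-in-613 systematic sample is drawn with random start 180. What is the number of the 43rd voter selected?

k = 613
43rd selection = r + (43−1)·k = 180 + 42×613 = 180 + 25746 = 25926

25926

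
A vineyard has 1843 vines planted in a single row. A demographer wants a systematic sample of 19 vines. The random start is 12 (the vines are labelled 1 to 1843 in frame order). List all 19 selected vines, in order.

k = N/n = 1843/19 = 97
vine 1: 12
vine 2: 12 + 97 = 109
vine 3: 109 + 97 = 206
vine 4: 206 + 97 = 303
vine 5: 303 + 97 = 400
vine 6: 400 + 97 = 497
vine 7: 497 + 97 = 594
vine 8: 594 + 97 = 691
vine 9: 691 + 97 = 788
vine 10: 788 + 97 = 885
vine 11: 885 + 97 = 982
vine 12: 982 + 97 = 1079
vine 13: 1079 + 97 = 1176
vine 14: 1176 + 97 = 1273
vine 15: 1273 + 97 = 1370
vine 16: 1370 + 97 = 1467
vine 17: 1467 + 97 = 1564
vine 18: 1564 + 97 = 1661
vine 19: 1661 + 97 = 1758

12, 109, 206, 303, 400, 497, 594, 691, 788, 885, 982, 1079, 1176, 1273, 1370, 1467, 1564, 1661, 1758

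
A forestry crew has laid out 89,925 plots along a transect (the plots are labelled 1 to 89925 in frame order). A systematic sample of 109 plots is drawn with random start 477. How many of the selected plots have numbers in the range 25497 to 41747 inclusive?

k = 89925/109 = 825
First selection ≥ 25497: 477 + ⌈(25497−477)/825⌉·825 = 477 + 31×825 = 26052
Last selection ≤ 41747: 477 + ⌊(41747−477)/825⌋·825 = 477 + 50×825 = 41727
Count = 50 − 31 + 1 = 20

20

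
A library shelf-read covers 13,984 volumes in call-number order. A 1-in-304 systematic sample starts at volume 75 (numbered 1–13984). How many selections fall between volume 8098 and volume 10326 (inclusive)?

k = 304
First selection ≥ 8098: 75 + ⌈(8098−75)/304⌉·304 = 75 + 27×304 = 8283
Last selection ≤ 10326: 75 + ⌊(10326−75)/304⌋·304 = 75 + 33×304 = 10107
Count = 33 − 27 + 1 = 7

7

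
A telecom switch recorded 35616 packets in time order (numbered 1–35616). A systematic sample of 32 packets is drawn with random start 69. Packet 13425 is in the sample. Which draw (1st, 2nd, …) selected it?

13

k = 35616/32 = 1113
position = (13425 − 69)/1113 + 1 = 13356/1113 + 1 = 12 + 1 = 13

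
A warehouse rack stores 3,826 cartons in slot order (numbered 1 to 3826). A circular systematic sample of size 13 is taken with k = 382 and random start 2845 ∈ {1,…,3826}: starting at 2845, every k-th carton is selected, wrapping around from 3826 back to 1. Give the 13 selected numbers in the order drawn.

2845, 3227, 3609, 165, 547, 929, 1311, 1693, 2075, 2457, 2839, 3221, 3603

Selection 1: 2845
Selection 2: 2845 + 382 = 3227
Selection 3: 3227 + 382 = 3609
Selection 4: 3609 + 382 = 3991 → 3991 − 3826 = 165
Selection 5: 165 + 382 = 547
Selection 6: 547 + 382 = 929
Selection 7: 929 + 382 = 1311
Selection 8: 1311 + 382 = 1693
Selection 9: 1693 + 382 = 2075
Selection 10: 2075 + 382 = 2457
Selection 11: 2457 + 382 = 2839
Selection 12: 2839 + 382 = 3221
Selection 13: 3221 + 382 = 3603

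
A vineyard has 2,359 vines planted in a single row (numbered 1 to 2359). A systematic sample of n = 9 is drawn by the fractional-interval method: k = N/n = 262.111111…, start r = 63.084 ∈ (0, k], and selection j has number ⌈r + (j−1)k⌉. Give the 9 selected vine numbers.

64, 326, 588, 850, 1112, 1374, 1636, 1898, 2160

j=1: r + 0k = 63.084 → ⌈·⌉ = 64
j=2: r + 1k = 325.195111… → ⌈·⌉ = 326
j=3: r + 2k = 587.306222… → ⌈·⌉ = 588
j=4: r + 3k = 849.417333… → ⌈·⌉ = 850
j=5: r + 4k = 1111.528444… → ⌈·⌉ = 1112
j=6: r + 5k = 1373.639555… → ⌈·⌉ = 1374
j=7: r + 6k = 1635.750666… → ⌈·⌉ = 1636
j=8: r + 7k = 1897.861777… → ⌈·⌉ = 1898
j=9: r + 8k = 2159.972888… → ⌈·⌉ = 2160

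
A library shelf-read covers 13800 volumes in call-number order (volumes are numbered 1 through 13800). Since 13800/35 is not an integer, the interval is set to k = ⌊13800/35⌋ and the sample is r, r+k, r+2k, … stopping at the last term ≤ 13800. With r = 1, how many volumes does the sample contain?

k = ⌊13800/35⌋ = 394
Achieved size = ⌊(13800 − 1)/394⌋ + 1 = ⌊13799/394⌋ + 1 = 35 + 1 = 36
(last selection: 1 + 35×394 = 13791 ≤ 13800; next would be 14185 > 13800)

36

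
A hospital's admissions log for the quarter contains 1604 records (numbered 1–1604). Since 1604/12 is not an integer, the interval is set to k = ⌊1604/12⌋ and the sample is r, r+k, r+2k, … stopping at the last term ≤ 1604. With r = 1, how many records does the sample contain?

13

k = ⌊1604/12⌋ = 133
Achieved size = ⌊(1604 − 1)/133⌋ + 1 = ⌊1603/133⌋ + 1 = 12 + 1 = 13
(last selection: 1 + 12×133 = 1597 ≤ 1604; next would be 1730 > 1604)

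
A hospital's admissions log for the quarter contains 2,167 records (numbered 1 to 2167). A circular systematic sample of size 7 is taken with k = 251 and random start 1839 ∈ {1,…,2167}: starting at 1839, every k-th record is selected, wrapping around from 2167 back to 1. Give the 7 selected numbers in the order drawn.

Selection 1: 1839
Selection 2: 1839 + 251 = 2090
Selection 3: 2090 + 251 = 2341 → 2341 − 2167 = 174
Selection 4: 174 + 251 = 425
Selection 5: 425 + 251 = 676
Selection 6: 676 + 251 = 927
Selection 7: 927 + 251 = 1178

1839, 2090, 174, 425, 676, 927, 1178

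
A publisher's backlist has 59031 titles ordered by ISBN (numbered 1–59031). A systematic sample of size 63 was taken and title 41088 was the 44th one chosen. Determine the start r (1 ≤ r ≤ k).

797

k = 59031/63 = 937
r = 41088 − (44−1)×937 = 41088 − 40291 = 797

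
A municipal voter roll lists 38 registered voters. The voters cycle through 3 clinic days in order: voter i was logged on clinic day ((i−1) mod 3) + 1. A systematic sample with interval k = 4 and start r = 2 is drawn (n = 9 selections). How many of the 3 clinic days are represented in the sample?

3

Consecutive selections differ by k = 4, so their clinic day numbers differ by 4 mod 3 = 1.
gcd(4, 3) = 1, so the sample visits 3/1 = 3 distinct residues mod 3.
Start 2 is clinic day 2; the clinic days hit are 1, 2, 3.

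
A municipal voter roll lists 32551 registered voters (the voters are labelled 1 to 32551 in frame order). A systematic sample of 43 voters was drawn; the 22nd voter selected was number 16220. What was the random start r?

k = 32551/43 = 757
r = 16220 − (22−1)×757 = 16220 − 15897 = 323

323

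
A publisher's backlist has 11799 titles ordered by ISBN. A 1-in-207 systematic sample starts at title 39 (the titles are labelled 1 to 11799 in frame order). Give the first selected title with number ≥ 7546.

k = 207
Steps past start: ⌈(7546 − 39)/207⌉ = ⌈7507/207⌉ = 37
Selected title: 39 + 37×207 = 7698

7698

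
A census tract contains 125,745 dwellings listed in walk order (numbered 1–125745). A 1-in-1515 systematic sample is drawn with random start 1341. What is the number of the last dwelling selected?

125571

k = 1515
83rd selection = r + (83−1)·k = 1341 + 82×1515 = 1341 + 124230 = 125571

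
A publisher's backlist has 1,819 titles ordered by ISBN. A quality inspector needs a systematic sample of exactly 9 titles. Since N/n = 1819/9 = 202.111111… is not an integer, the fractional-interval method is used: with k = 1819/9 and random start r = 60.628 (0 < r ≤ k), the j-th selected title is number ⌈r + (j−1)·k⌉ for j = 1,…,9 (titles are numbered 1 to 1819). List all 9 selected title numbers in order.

61, 263, 465, 667, 870, 1072, 1274, 1476, 1678

j=1: r + 0k = 60.628 → ⌈·⌉ = 61
j=2: r + 1k = 262.739111… → ⌈·⌉ = 263
j=3: r + 2k = 464.850222… → ⌈·⌉ = 465
j=4: r + 3k = 666.961333… → ⌈·⌉ = 667
j=5: r + 4k = 869.072444… → ⌈·⌉ = 870
j=6: r + 5k = 1071.183555… → ⌈·⌉ = 1072
j=7: r + 6k = 1273.294666… → ⌈·⌉ = 1274
j=8: r + 7k = 1475.405777… → ⌈·⌉ = 1476
j=9: r + 8k = 1677.516888… → ⌈·⌉ = 1678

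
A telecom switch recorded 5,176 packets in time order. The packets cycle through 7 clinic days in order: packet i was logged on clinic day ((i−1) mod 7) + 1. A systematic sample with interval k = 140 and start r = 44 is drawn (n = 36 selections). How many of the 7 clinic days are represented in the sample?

Consecutive selections differ by k = 140, so their clinic day numbers differ by 140 mod 7 = 0.
gcd(140, 7) = 7, so the sample visits 7/7 = 1 distinct residues mod 7.
Start 44 is clinic day 2; the clinic days hit are 2.

1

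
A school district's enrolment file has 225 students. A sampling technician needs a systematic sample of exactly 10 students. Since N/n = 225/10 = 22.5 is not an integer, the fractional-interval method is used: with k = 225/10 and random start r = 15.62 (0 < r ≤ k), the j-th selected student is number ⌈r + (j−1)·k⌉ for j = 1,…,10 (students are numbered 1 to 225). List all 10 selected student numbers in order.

j=1: r + 0k = 15.62 → ⌈·⌉ = 16
j=2: r + 1k = 38.12 → ⌈·⌉ = 39
j=3: r + 2k = 60.62 → ⌈·⌉ = 61
j=4: r + 3k = 83.12 → ⌈·⌉ = 84
j=5: r + 4k = 105.62 → ⌈·⌉ = 106
j=6: r + 5k = 128.12 → ⌈·⌉ = 129
j=7: r + 6k = 150.62 → ⌈·⌉ = 151
j=8: r + 7k = 173.12 → ⌈·⌉ = 174
j=9: r + 8k = 195.62 → ⌈·⌉ = 196
j=10: r + 9k = 218.12 → ⌈·⌉ = 219

16, 39, 61, 84, 106, 129, 151, 174, 196, 219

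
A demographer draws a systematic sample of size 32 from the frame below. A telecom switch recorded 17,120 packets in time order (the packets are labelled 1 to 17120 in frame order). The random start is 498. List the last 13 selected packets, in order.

10663, 11198, 11733, 12268, 12803, 13338, 13873, 14408, 14943, 15478, 16013, 16548, 17083

k = N/n = 17120/32 = 535
20th selection = 498 + 19×535 = 10663
21st: 10663 + 535 = 11198
22nd: 11198 + 535 = 11733
23rd: 11733 + 535 = 12268
24th: 12268 + 535 = 12803
25th: 12803 + 535 = 13338
26th: 13338 + 535 = 13873
27th: 13873 + 535 = 14408
28th: 14408 + 535 = 14943
29th: 14943 + 535 = 15478
30th: 15478 + 535 = 16013
31st: 16013 + 535 = 16548
32nd: 16548 + 535 = 17083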